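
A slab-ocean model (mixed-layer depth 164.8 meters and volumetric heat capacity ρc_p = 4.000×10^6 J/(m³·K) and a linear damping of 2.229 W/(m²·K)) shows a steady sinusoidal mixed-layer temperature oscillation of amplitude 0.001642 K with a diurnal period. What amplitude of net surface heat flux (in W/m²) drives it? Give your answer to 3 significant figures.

Areal heat capacity C = ρc_p × D = 4.000×10^6 × 164.8 = 6.59×10^8 J/(m²·K).
ω = 2π / 86400 s = 7.27×10^-5 s⁻¹.
√((Cω)² + λ²) = √((47900)² + 2.229²) = 47900 W/(m²·K).
F₀ = A × √((Cω)²+λ²) = 0.001642 × 47900 = 78.7 W/m².

78.7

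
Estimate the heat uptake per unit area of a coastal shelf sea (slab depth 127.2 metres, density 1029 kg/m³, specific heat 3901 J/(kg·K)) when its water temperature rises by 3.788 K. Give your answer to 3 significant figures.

1.93×10^9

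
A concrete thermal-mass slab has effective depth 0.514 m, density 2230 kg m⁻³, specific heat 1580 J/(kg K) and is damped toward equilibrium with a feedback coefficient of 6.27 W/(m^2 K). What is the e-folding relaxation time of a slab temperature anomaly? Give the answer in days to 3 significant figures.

Areal heat capacity C = ρ c_p D = 2230 × 1580 × 0.514 = 1.81×10^6 J m⁻² K⁻¹.
Relaxation time τ = C / λ = 1.81×10^6 / 6.27 = 2.89×10^5 s.
In days: 2.89×10^5 s / (86400 s/day) = 3.34 days.

3.34 days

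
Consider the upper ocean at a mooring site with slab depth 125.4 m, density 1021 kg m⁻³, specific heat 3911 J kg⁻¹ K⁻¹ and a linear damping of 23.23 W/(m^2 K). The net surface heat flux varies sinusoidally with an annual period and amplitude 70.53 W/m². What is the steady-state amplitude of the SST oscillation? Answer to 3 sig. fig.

0.689 K

Areal heat capacity C = ρ c_p D = 1021 × 3911 × 125.4 = 5.01×10^8 J m⁻² K⁻¹.
Angular frequency ω = 2π / T = 2π / 3.15×10^7 s = 1.99×10^-7 s⁻¹.
√((Cω)² + λ²) = √((99.8)² + 23.23²) = 102 W/(m²·K).
Amplitude A = F₀ / √((Cω)²+λ²) = 70.53 / 102 = 0.689 K.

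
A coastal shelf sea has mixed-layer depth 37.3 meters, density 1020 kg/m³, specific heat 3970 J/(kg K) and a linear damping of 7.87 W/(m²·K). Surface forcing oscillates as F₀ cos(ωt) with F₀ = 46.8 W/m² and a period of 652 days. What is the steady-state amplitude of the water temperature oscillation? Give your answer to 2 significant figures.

Areal heat capacity C = ρ c_p D = 1020 × 3970 × 37.3 = 1.51×10^8 J m⁻² K⁻¹.
Angular frequency ω = 2π / T = 2π / 5.63×10^7 s = 1.12×10^-7 s⁻¹.
√((Cω)² + λ²) = √((16.8)² + 7.87²) = 18.6 W/(m²·K).
Amplitude A = F₀ / √((Cω)²+λ²) = 46.8 / 18.6 = 2.52 K.

2.5 K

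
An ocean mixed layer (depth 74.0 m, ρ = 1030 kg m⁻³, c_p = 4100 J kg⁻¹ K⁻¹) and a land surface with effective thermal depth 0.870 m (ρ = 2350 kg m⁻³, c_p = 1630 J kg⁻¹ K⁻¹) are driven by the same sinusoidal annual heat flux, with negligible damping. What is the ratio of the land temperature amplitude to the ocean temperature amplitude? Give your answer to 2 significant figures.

94

C_ocean = 1030 × 4100 × 74.0 = 3.13×10^8 J/(m²·K).
C_land = 2350 × 1630 × 0.870 = 3.33×10^6 J/(m²·K).
Undamped amplitude ∝ 1/C, so A_land/A_ocean = C_ocean/C_land = 93.8.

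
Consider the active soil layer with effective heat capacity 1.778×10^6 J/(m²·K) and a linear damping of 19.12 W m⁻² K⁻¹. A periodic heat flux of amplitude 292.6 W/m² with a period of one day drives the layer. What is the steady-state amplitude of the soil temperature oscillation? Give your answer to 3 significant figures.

2.24 K

Areal heat capacity C = 1.778×10^6 J/(m²·K) (given).
Angular frequency ω = 2π / T = 2π / 86400 s = 7.27×10^-5 s⁻¹.
√((Cω)² + λ²) = √((129)² + 19.12²) = 131 W/(m²·K).
Amplitude A = F₀ / √((Cω)²+λ²) = 292.6 / 131 = 2.24 K.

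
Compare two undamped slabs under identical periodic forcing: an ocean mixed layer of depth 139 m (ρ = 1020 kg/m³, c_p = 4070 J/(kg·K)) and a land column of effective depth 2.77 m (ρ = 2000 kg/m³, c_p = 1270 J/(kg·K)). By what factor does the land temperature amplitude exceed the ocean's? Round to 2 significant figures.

82

C_ocean = 1020 × 4070 × 139 = 5.77×10^8 J/(m²·K).
C_land = 2000 × 1270 × 2.77 = 7.04×10^6 J/(m²·K).
Undamped amplitude ∝ 1/C, so A_land/A_ocean = C_ocean/C_land = 82.0.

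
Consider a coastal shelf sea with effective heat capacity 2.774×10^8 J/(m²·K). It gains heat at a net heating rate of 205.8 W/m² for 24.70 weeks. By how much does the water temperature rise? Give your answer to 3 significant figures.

11.1 K

Areal heat capacity C = 2.774×10^8 J/(m²·K) (given).
Net heat input Q = F Δt = 205.8 × (24.70 weeks × 6.048×10^5 s/week) = 3.07×10^9 J/m².
ΔT = Q / C = 3.07×10^9 / 2.77×10^8 = 11.1 K.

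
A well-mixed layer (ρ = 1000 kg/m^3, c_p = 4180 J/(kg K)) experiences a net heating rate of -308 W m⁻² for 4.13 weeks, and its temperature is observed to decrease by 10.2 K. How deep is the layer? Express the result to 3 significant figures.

Heat input Q = F Δt = -308 × 2.50×10^6 s = -7.69×10^8 J/m².
Required areal heat capacity C = Q / ΔT = 7.54×10^7 J/(m²·K).
Depth D = C / (ρ c_p) = 7.54×10^7 / (1000 × 4180) = 18.0 m.

18.0 m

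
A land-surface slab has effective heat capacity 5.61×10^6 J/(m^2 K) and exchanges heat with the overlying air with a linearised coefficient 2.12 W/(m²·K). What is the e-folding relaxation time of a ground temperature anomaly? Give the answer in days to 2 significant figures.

Areal heat capacity C = 5.61×10^6 J/(m^2 K) (given).
Relaxation time τ = C / λ = 5.61×10^6 / 2.12 = 2.65×10^6 s.
In days: 2.65×10^6 s / (86400 s/day) = 30.6 days.

31 days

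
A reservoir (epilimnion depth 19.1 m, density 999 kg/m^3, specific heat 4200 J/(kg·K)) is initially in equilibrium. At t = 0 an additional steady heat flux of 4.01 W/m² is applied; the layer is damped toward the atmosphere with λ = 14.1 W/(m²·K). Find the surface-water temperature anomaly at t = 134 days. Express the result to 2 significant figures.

0.25 K

Areal heat capacity C = ρ c_p D = 999 × 4200 × 19.1 = 8.01×10^7 J/(m^2 K).
τ = C / λ = 8.01×10^7 / 14.1 = 5.68×10^6 s.
Equilibrium anomaly ΔT_eq = F / λ = 4.01 / 14.1 = 0.284 K.
t = 134 days = 1.16×10^7 s, so t/τ = 2.04.
ΔT(t) = ΔT_eq (1 − e^(−t/τ)) = 0.284 × (1 − e^−2.04) = 0.247 K.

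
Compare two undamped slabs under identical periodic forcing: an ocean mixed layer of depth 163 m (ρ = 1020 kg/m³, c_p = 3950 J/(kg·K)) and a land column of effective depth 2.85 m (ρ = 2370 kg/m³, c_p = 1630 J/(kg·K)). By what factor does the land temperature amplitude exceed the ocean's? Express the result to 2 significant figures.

C_ocean = 1020 × 3950 × 163 = 6.57×10^8 J/(m²·K).
C_land = 2370 × 1630 × 2.85 = 1.10×10^7 J/(m²·K).
Undamped amplitude ∝ 1/C, so A_land/A_ocean = C_ocean/C_land = 59.6.

60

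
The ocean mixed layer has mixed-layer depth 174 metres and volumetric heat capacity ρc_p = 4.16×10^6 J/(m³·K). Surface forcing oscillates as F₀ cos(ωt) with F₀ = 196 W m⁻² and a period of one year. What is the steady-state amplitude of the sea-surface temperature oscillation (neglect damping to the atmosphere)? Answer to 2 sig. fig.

1.4 K

Areal heat capacity C = ρc_p × D = 4.16×10^6 × 174 = 7.24×10^8 J m⁻² K⁻¹.
Angular frequency ω = 2π / T = 2π / 3.15×10^7 s = 1.99×10^-7 s⁻¹.
Cω = 7.24×10^8 × 1.99×10^-7 = 144 W/(m²·K).
Amplitude A = F₀ / (Cω) = 196 / 144 = 1.36 K.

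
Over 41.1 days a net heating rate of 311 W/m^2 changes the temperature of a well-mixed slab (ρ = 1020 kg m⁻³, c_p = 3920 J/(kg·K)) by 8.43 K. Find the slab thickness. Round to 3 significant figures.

Heat input Q = F Δt = 311 × 3.55×10^6 s = 1.10×10^9 J/m².
Required areal heat capacity C = Q / ΔT = 1.31×10^8 J/(m²·K).
Depth D = C / (ρ c_p) = 1.31×10^8 / (1020 × 3920) = 32.8 m.

32.8 m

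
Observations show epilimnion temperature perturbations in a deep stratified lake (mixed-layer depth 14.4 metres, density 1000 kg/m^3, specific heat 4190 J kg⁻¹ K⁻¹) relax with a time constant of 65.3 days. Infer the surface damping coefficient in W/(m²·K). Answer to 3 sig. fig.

Areal heat capacity C = ρ c_p D = 1000 × 4190 × 14.4 = 6.03×10^7 J/(m²·K).
τ = 65.3 days = 5.64×10^6 s.
λ = C / τ = 6.03×10^7 / 5.64×10^6 = 10.7 W/(m²·K).

10.7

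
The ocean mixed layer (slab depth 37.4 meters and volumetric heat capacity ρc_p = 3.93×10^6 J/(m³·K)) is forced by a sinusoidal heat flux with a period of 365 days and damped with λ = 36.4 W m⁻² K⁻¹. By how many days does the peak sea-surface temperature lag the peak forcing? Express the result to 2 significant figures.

Areal heat capacity C = ρc_p × D = 3.93×10^6 × 37.4 = 1.47×10^8 J m⁻² K⁻¹.
ω = 2π / 3.15×10^7 s = 1.99×10^-7 s⁻¹.
Phase lag φ = arctan(Cω/λ) = arctan(29.3/36.4) = 0.677 rad.
Time lag = φ / ω = 0.677 / 1.99×10^-7 = 3.40×10^6 s = 39.4 days.

39 days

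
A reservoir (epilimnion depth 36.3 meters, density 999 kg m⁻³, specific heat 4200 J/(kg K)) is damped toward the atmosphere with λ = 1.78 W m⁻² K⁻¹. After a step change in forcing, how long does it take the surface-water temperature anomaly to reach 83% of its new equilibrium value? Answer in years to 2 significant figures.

Areal heat capacity C = ρ c_p D = 999 × 4200 × 36.3 = 1.52×10^8 J m⁻² K⁻¹.
τ = C / λ = 1.52×10^8 / 1.78 = 8.56×10^7 s.
Fraction reached: 1 − e^(−t/τ) = 0.83 ⇒ t = −τ ln(1 − 0.83) = τ × 1.77.
t = 1.52×10^8 s = 4.80 years.

4.8 years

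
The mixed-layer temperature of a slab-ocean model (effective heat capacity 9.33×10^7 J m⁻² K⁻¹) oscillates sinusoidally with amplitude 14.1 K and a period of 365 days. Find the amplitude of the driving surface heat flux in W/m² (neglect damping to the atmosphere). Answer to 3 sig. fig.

Areal heat capacity C = 9.33×10^7 J m⁻² K⁻¹ (given).
ω = 2π / 3.15×10^7 s = 1.99×10^-7 s⁻¹.
Cω = 9.33×10^7 × 1.99×10^-7 = 18.6 W/(m²·K).
F₀ = A × Cω = 14.1 × 18.6 = 262 W/m².

262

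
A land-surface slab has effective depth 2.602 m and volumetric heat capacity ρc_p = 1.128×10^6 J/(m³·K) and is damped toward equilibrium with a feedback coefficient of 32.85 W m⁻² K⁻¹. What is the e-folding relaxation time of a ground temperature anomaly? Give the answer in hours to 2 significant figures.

25 hours

Areal heat capacity C = ρc_p × D = 1.128×10^6 × 2.602 = 2.94×10^6 J/(m²·K).
Relaxation time τ = C / λ = 2.94×10^6 / 32.85 = 89300 s.
In hours: 89300 s / (3600 s/hour) = 24.8 hours.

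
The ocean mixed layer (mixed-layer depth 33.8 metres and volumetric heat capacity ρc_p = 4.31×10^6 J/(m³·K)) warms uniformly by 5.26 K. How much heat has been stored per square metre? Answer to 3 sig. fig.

7.66×10^8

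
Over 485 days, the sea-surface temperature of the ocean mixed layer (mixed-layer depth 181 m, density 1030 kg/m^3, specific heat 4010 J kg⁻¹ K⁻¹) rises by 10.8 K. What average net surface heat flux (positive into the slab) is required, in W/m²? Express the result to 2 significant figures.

190

Areal heat capacity C = ρ c_p D = 1030 × 4010 × 181 = 7.48×10^8 J m⁻² K⁻¹.
Required heat per unit area: Q = C ΔT = 7.48×10^8 × 10.8 = 8.07×10^9 J/m².
Flux F = Q / Δt = 8.07×10^9 / 4.19×10^7 s = 193 W/m².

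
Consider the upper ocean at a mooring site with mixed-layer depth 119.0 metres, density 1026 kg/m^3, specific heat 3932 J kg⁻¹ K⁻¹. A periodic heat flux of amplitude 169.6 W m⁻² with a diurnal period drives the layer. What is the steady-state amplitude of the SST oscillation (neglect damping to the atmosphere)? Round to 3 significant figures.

0.00486 K

Areal heat capacity C = ρ c_p D = 1026 × 3932 × 119.0 = 4.80×10^8 J/(m²·K).
Angular frequency ω = 2π / T = 2π / 86400 s = 7.27×10^-5 s⁻¹.
Cω = 4.80×10^8 × 7.27×10^-5 = 34900 W/(m²·K).
Amplitude A = F₀ / (Cω) = 169.6 / 34900 = 0.00486 K.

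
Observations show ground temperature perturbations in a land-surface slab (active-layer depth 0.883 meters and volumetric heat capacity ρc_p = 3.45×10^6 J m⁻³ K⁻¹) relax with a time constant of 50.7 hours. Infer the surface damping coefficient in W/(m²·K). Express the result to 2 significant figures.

17

Areal heat capacity C = ρc_p × D = 3.45×10^6 × 0.883 = 3.05×10^6 J m⁻² K⁻¹.
τ = 50.7 hours = 1.83×10^5 s.
λ = C / τ = 3.05×10^6 / 1.83×10^5 = 16.7 W/(m²·K).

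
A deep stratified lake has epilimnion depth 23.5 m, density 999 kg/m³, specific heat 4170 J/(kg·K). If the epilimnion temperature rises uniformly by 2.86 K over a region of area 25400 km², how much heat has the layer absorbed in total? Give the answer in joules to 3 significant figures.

Areal heat capacity C = ρ c_p D = 999 × 4170 × 23.5 = 9.79×10^7 J m⁻² K⁻¹.
Heat per unit area: q = C ΔT = 9.79×10^7 × 2.86 = 2.80×10^8 J/m².
Total heat: Q = q × A = 2.80×10^8 × (25400 × 10⁶ m²) = 7.11×10^18 J.

7.11×10^18 J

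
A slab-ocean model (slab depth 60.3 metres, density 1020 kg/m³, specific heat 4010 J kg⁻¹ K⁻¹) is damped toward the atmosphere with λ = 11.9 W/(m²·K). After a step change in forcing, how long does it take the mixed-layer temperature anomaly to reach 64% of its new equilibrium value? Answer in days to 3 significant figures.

245 days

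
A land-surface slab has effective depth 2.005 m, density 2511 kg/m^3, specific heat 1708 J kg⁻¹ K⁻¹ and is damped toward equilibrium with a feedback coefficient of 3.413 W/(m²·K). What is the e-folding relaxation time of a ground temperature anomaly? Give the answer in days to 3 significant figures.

29.2 days

Areal heat capacity C = ρ c_p D = 2511 × 1708 × 2.005 = 8.60×10^6 J m⁻² K⁻¹.
Relaxation time τ = C / λ = 8.60×10^6 / 3.413 = 2.52×10^6 s.
In days: 2.52×10^6 s / (86400 s/day) = 29.2 days.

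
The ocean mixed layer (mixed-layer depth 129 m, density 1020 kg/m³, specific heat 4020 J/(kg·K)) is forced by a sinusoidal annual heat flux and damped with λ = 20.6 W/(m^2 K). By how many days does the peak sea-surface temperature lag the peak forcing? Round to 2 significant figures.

80 days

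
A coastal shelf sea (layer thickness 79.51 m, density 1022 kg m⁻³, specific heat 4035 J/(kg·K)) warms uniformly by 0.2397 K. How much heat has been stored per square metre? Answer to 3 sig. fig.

Areal heat capacity C = ρ c_p D = 1022 × 4035 × 79.51 = 3.28×10^8 J/(m²·K).
ΔQ = C ΔT = 3.28×10^8 × 0.2397 = 7.86×10^7 J/m².

7.86×10^7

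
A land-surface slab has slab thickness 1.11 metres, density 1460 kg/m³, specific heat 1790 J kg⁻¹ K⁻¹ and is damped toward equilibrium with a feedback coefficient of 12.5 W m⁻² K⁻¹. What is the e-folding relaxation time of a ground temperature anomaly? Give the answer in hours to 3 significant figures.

64.5 hours

Areal heat capacity C = ρ c_p D = 1460 × 1790 × 1.11 = 2.90×10^6 J/(m²·K).
Relaxation time τ = C / λ = 2.90×10^6 / 12.5 = 2.32×10^5 s.
In hours: 2.32×10^5 s / (3600 s/hour) = 64.5 hours.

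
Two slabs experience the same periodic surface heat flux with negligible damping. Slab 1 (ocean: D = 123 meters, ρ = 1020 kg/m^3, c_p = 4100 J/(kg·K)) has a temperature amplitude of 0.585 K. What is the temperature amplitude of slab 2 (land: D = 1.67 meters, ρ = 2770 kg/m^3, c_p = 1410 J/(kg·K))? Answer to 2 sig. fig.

C_ocean = 5.14×10^8 J/(m²·K); C_land = 6.52×10^6 J/(m²·K).
A ∝ 1/C ⇒ A_land = A_ocean × C_ocean/C_land = 0.585 × 78.9 = 46.1 K.

46 K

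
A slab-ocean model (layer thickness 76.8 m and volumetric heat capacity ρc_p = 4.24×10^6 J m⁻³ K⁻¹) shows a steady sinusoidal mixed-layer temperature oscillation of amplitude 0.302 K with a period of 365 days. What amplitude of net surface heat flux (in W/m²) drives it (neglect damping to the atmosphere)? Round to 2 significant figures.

20

Areal heat capacity C = ρc_p × D = 4.24×10^6 × 76.8 = 3.26×10^8 J m⁻² K⁻¹.
ω = 2π / 3.15×10^7 s = 1.99×10^-7 s⁻¹.
Cω = 3.26×10^8 × 1.99×10^-7 = 64.9 W/(m²·K).
F₀ = A × Cω = 0.302 × 64.9 = 19.6 W/m².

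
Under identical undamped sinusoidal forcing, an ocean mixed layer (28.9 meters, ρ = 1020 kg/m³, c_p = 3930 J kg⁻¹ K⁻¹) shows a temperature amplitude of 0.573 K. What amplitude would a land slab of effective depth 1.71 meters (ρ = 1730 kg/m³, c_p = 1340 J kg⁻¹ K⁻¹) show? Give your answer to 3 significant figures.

C_ocean = 1.16×10^8 J/(m²·K); C_land = 3.96×10^6 J/(m²·K).
A ∝ 1/C ⇒ A_land = A_ocean × C_ocean/C_land = 0.573 × 29.2 = 16.7 K.

16.7 K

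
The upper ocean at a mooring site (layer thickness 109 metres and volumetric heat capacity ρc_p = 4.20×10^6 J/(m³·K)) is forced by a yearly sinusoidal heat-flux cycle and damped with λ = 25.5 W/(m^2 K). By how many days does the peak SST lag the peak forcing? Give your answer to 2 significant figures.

Areal heat capacity C = ρc_p × D = 4.20×10^6 × 109 = 4.58×10^8 J/(m²·K).
ω = 2π / 3.15×10^7 s = 1.99×10^-7 s⁻¹.
Phase lag φ = arctan(Cω/λ) = arctan(91.2/25.5) = 1.30 rad.
Time lag = φ / ω = 1.30 / 1.99×10^-7 = 6.52×10^6 s = 75.4 days.

75 days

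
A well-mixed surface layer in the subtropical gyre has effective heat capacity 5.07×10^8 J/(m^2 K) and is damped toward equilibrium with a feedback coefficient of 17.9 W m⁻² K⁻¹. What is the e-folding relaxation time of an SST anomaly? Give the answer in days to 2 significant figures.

330 days

Areal heat capacity C = 5.07×10^8 J/(m^2 K) (given).
Relaxation time τ = C / λ = 5.07×10^8 / 17.9 = 2.83×10^7 s.
In days: 2.83×10^7 s / (86400 s/day) = 328 days.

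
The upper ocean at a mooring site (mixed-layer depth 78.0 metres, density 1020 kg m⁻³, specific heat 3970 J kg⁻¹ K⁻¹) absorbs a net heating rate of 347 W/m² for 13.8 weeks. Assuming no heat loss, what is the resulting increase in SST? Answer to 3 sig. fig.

Areal heat capacity C = ρ c_p D = 1020 × 3970 × 78.0 = 3.16×10^8 J m⁻² K⁻¹.
Net heat input Q = F Δt = 347 × (13.8 weeks × 6.048×10^5 s/week) = 2.90×10^9 J/m².
ΔT = Q / C = 2.90×10^9 / 3.16×10^8 = 9.17 K.

9.17 K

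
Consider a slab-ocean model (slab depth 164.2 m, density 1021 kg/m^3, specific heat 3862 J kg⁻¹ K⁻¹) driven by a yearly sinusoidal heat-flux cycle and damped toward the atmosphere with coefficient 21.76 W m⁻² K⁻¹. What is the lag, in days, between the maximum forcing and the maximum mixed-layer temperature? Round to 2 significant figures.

82 days

Areal heat capacity C = ρ c_p D = 1021 × 3862 × 164.2 = 6.47×10^8 J/(m²·K).
ω = 2π / 3.15×10^7 s = 1.99×10^-7 s⁻¹.
Phase lag φ = arctan(Cω/λ) = arctan(129/21.76) = 1.40 rad.
Time lag = φ / ω = 1.40 / 1.99×10^-7 = 7.05×10^6 s = 81.5 days.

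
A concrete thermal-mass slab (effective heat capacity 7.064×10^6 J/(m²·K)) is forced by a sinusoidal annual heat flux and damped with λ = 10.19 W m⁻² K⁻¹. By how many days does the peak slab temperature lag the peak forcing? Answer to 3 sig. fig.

7.97 days

Areal heat capacity C = 7.064×10^6 J/(m²·K) (given).
ω = 2π / 3.15×10^7 s = 1.99×10^-7 s⁻¹.
Phase lag φ = arctan(Cω/λ) = arctan(1.41/10.19) = 0.137 rad.
Time lag = φ / ω = 0.137 / 1.99×10^-7 = 6.89×10^5 s = 7.97 days.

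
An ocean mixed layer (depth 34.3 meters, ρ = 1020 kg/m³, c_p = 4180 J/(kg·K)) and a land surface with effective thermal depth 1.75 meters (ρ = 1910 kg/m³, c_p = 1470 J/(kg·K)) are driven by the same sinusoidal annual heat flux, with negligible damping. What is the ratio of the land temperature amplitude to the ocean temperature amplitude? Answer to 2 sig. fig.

C_ocean = 1020 × 4180 × 34.3 = 1.46×10^8 J/(m²·K).
C_land = 1910 × 1470 × 1.75 = 4.91×10^6 J/(m²·K).
Undamped amplitude ∝ 1/C, so A_land/A_ocean = C_ocean/C_land = 29.8.

30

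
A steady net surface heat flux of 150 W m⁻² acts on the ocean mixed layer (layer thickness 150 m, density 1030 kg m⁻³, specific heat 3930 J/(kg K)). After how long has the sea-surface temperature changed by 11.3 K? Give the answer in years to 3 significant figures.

1.45 years

Areal heat capacity C = ρ c_p D = 1030 × 3930 × 150 = 6.07×10^8 J m⁻² K⁻¹.
Time required: Δt = C ΔT / F = 6.07×10^8 × 11.3 / 150 = 4.57×10^7 s.
In years: 4.57×10^7 s / (3.156×10^7 s/year) = 1.45 years.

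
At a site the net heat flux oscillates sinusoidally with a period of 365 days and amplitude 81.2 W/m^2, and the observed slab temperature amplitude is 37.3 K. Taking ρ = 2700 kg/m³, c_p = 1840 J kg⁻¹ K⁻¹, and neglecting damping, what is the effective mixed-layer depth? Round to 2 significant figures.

ω = 2π / 3.15×10^7 s = 1.99×10^-7 s⁻¹.
Required C = F₀ / (A ω) = 81.2 / (37.3 × 1.99×10^-7) = 1.09×10^7 J/(m²·K).
D = C / (ρ c_p) = 1.09×10^7 / (2700 × 1840) = 2.20 m.

2.2 m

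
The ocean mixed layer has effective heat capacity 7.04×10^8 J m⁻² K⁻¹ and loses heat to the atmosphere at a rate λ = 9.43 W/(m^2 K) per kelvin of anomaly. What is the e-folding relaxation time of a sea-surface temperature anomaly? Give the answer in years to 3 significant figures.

2.37 years

Areal heat capacity C = 7.04×10^8 J m⁻² K⁻¹ (given).
Relaxation time τ = C / λ = 7.04×10^8 / 9.43 = 7.47×10^7 s.
In years: 7.47×10^7 s / (3.156×10^7 s/year) = 2.37 years.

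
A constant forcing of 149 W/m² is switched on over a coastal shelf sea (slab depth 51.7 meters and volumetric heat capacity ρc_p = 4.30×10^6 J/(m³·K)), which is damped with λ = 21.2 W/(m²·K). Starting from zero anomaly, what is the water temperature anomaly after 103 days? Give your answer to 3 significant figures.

Areal heat capacity C = ρc_p × D = 4.30×10^6 × 51.7 = 2.22×10^8 J m⁻² K⁻¹.
τ = C / λ = 2.22×10^8 / 21.2 = 1.05×10^7 s.
Equilibrium anomaly ΔT_eq = F / λ = 149 / 21.2 = 7.03 K.
t = 103 days = 8.90×10^6 s, so t/τ = 0.849.
ΔT(t) = ΔT_eq (1 − e^(−t/τ)) = 7.03 × (1 − e^−0.849) = 4.02 K.

4.02 K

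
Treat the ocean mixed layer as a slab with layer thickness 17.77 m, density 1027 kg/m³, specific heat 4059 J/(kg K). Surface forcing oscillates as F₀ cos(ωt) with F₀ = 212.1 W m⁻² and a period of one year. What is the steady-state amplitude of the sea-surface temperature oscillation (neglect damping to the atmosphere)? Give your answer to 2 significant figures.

Areal heat capacity C = ρ c_p D = 1027 × 4059 × 17.77 = 7.41×10^7 J/(m²·K).
Angular frequency ω = 2π / T = 2π / 3.15×10^7 s = 1.99×10^-7 s⁻¹.
Cω = 7.41×10^7 × 1.99×10^-7 = 14.8 W/(m²·K).
Amplitude A = F₀ / (Cω) = 212.1 / 14.8 = 14.4 K.

14 K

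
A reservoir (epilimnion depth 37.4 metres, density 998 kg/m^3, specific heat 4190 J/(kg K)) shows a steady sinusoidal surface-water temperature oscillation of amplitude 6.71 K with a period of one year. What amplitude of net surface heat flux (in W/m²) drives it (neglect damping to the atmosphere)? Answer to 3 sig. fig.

209

Areal heat capacity C = ρ c_p D = 998 × 4190 × 37.4 = 1.56×10^8 J/(m²·K).
ω = 2π / 3.15×10^7 s = 1.99×10^-7 s⁻¹.
Cω = 1.56×10^8 × 1.99×10^-7 = 31.2 W/(m²·K).
F₀ = A × Cω = 6.71 × 31.2 = 209 W/m².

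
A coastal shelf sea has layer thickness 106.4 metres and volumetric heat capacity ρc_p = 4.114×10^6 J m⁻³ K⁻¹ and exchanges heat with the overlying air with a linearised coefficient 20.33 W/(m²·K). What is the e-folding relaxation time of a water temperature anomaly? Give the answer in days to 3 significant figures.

Areal heat capacity C = ρc_p × D = 4.114×10^6 × 106.4 = 4.38×10^8 J/(m^2 K).
Relaxation time τ = C / λ = 4.38×10^8 / 20.33 = 2.15×10^7 s.
In days: 2.15×10^7 s / (86400 s/day) = 249 days.

249 days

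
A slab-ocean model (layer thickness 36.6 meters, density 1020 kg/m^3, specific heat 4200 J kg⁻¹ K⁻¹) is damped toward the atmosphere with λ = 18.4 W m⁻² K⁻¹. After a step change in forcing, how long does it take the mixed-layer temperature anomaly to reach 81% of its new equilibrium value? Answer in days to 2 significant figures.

160 days

Areal heat capacity C = ρ c_p D = 1020 × 4200 × 36.6 = 1.57×10^8 J/(m²·K).
τ = C / λ = 1.57×10^8 / 18.4 = 8.52×10^6 s.
Fraction reached: 1 − e^(−t/τ) = 0.81 ⇒ t = −τ ln(1 − 0.81) = τ × 1.66.
t = 1.42×10^7 s = 164 days.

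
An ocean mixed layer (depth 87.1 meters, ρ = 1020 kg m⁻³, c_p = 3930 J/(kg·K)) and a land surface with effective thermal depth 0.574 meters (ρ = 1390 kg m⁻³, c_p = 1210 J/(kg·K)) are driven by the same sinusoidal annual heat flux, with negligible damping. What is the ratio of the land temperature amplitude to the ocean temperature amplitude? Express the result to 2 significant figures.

C_ocean = 1020 × 3930 × 87.1 = 3.49×10^8 J/(m²·K).
C_land = 1390 × 1210 × 0.574 = 9.65×10^5 J/(m²·K).
Undamped amplitude ∝ 1/C, so A_land/A_ocean = C_ocean/C_land = 362.

360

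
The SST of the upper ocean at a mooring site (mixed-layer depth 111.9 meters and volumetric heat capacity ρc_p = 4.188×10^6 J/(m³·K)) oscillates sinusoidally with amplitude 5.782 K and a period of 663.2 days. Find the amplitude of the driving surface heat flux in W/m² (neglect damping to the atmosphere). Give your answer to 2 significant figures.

300

Areal heat capacity C = ρc_p × D = 4.188×10^6 × 111.9 = 4.69×10^8 J/(m^2 K).
ω = 2π / 5.73×10^7 s = 1.10×10^-7 s⁻¹.
Cω = 4.69×10^8 × 1.10×10^-7 = 51.4 W/(m²·K).
F₀ = A × Cω = 5.782 × 51.4 = 297 W/m².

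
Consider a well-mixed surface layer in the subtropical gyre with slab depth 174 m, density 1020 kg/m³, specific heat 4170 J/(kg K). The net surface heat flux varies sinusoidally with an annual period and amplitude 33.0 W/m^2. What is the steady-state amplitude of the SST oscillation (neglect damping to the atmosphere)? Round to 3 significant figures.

Areal heat capacity C = ρ c_p D = 1020 × 4170 × 174 = 7.40×10^8 J m⁻² K⁻¹.
Angular frequency ω = 2π / T = 2π / 3.15×10^7 s = 1.99×10^-7 s⁻¹.
Cω = 7.40×10^8 × 1.99×10^-7 = 147 W/(m²·K).
Amplitude A = F₀ / (Cω) = 33.0 / 147 = 0.224 K.

0.224 K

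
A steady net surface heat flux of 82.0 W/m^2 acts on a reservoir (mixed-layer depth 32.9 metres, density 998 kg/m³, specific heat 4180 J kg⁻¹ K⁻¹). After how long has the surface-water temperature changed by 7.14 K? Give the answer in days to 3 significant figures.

138 days

Areal heat capacity C = ρ c_p D = 998 × 4180 × 32.9 = 1.37×10^8 J m⁻² K⁻¹.
Time required: Δt = C ΔT / F = 1.37×10^8 × 7.14 / 82.0 = 1.20×10^7 s.
In days: 1.20×10^7 s / (86400 s/day) = 138 days.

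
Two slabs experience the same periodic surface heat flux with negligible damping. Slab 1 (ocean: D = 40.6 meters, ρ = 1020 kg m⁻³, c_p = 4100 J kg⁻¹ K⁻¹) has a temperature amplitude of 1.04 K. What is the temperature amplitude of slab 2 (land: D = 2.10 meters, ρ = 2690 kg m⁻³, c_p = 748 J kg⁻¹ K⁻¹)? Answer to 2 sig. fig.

42 K

C_ocean = 1.70×10^8 J/(m²·K); C_land = 4.23×10^6 J/(m²·K).
A ∝ 1/C ⇒ A_land = A_ocean × C_ocean/C_land = 1.04 × 40.2 = 41.8 K.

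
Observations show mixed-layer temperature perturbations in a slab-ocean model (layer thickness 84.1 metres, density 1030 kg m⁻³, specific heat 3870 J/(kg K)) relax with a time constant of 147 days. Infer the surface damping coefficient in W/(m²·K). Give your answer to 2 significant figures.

Areal heat capacity C = ρ c_p D = 1030 × 3870 × 84.1 = 3.35×10^8 J/(m^2 K).
τ = 147 days = 1.27×10^7 s.
λ = C / τ = 3.35×10^8 / 1.27×10^7 = 26.4 W/(m²·K).

26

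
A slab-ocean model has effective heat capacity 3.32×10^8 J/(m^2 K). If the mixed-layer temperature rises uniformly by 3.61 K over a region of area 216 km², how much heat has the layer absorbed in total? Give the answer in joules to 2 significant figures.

Areal heat capacity C = 3.32×10^8 J/(m^2 K) (given).
Heat per unit area: q = C ΔT = 3.32×10^8 × 3.61 = 1.20×10^9 J/m².
Total heat: Q = q × A = 1.20×10^9 × (216 × 10⁶ m²) = 2.59×10^17 J.

2.6×10^17 J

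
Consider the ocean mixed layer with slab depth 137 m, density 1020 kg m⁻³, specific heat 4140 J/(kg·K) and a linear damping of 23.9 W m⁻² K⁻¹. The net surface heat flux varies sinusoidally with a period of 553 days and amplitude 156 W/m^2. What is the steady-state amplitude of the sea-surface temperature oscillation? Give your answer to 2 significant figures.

Areal heat capacity C = ρ c_p D = 1020 × 4140 × 137 = 5.79×10^8 J/(m²·K).
Angular frequency ω = 2π / T = 2π / 4.78×10^7 s = 1.32×10^-7 s⁻¹.
√((Cω)² + λ²) = √((76.1)² + 23.9²) = 79.7 W/(m²·K).
Amplitude A = F₀ / √((Cω)²+λ²) = 156 / 79.7 = 1.96 K.

2.0 K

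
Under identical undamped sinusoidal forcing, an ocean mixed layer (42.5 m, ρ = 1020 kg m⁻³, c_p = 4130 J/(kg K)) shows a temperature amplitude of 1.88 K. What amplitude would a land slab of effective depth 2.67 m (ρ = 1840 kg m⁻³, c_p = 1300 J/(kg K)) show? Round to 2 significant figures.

53 K

C_ocean = 1.79×10^8 J/(m²·K); C_land = 6.39×10^6 J/(m²·K).
A ∝ 1/C ⇒ A_land = A_ocean × C_ocean/C_land = 1.88 × 28.0 = 52.7 K.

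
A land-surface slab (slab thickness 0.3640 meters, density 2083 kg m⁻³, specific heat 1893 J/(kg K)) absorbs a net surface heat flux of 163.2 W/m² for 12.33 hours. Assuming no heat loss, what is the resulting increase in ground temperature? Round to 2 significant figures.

5.0 K

Areal heat capacity C = ρ c_p D = 2083 × 1893 × 0.3640 = 1.44×10^6 J m⁻² K⁻¹.
Net heat input Q = F Δt = 163.2 × (12.33 hours × 3600 s/hour) = 7.24×10^6 J/m².
ΔT = Q / C = 7.24×10^6 / 1.44×10^6 = 5.05 K.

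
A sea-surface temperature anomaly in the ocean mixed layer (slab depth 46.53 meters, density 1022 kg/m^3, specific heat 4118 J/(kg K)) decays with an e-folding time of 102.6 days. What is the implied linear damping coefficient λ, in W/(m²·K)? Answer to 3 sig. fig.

22.1

Areal heat capacity C = ρ c_p D = 1022 × 4118 × 46.53 = 1.96×10^8 J/(m²·K).
τ = 102.6 days = 8.86×10^6 s.
λ = C / τ = 1.96×10^8 / 8.86×10^6 = 22.1 W/(m²·K).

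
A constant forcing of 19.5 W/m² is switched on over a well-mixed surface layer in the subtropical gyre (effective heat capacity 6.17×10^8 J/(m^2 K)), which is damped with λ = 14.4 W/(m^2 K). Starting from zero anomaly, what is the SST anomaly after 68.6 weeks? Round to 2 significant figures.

0.84 K

Areal heat capacity C = 6.17×10^8 J/(m^2 K) (given).
τ = C / λ = 6.17×10^8 / 14.4 = 4.28×10^7 s.
Equilibrium anomaly ΔT_eq = F / λ = 19.5 / 14.4 = 1.35 K.
t = 68.6 weeks = 4.15×10^7 s, so t/τ = 0.968.
ΔT(t) = ΔT_eq (1 − e^(−t/τ)) = 1.35 × (1 − e^−0.968) = 0.840 K.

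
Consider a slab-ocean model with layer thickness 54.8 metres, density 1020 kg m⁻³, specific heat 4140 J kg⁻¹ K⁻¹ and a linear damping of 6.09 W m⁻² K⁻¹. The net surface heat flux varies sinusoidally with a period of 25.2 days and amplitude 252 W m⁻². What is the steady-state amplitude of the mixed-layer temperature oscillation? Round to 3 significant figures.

Areal heat capacity C = ρ c_p D = 1020 × 4140 × 54.8 = 2.31×10^8 J/(m^2 K).
Angular frequency ω = 2π / T = 2π / 2.18×10^6 s = 2.89×10^-6 s⁻¹.
√((Cω)² + λ²) = √((668)² + 6.09²) = 668 W/(m²·K).
Amplitude A = F₀ / √((Cω)²+λ²) = 252 / 668 = 0.377 K.

0.377 K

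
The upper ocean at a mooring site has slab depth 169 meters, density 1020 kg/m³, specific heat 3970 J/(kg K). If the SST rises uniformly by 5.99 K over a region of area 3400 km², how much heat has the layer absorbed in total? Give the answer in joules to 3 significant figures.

1.39×10^19 J

Areal heat capacity C = ρ c_p D = 1020 × 3970 × 169 = 6.84×10^8 J/(m²·K).
Heat per unit area: q = C ΔT = 6.84×10^8 × 5.99 = 4.10×10^9 J/m².
Total heat: Q = q × A = 4.10×10^9 × (3400 × 10⁶ m²) = 1.39×10^19 J.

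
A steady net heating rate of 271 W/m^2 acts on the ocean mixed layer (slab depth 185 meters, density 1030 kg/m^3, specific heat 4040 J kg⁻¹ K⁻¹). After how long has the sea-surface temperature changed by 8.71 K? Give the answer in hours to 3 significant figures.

6870 hours

Areal heat capacity C = ρ c_p D = 1030 × 4040 × 185 = 7.70×10^8 J/(m²·K).
Time required: Δt = C ΔT / F = 7.70×10^8 × 8.71 / 271 = 2.47×10^7 s.
In hours: 2.47×10^7 s / (3600 s/hour) = 6870 hours.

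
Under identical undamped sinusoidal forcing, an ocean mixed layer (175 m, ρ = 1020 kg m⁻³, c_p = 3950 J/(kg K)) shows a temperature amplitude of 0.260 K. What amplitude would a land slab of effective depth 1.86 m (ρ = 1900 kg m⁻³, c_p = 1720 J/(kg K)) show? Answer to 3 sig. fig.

C_ocean = 7.05×10^8 J/(m²·K); C_land = 6.08×10^6 J/(m²·K).
A ∝ 1/C ⇒ A_land = A_ocean × C_ocean/C_land = 0.260 × 116 = 30.2 K.

30.2 K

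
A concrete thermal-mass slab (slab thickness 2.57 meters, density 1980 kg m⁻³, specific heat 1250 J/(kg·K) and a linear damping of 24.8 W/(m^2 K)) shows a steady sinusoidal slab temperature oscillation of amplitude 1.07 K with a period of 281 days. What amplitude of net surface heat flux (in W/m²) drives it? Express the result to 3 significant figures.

26.6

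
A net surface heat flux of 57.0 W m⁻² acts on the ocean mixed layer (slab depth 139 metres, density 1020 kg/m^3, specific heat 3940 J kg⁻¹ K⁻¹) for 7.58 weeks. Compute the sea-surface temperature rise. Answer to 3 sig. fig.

Areal heat capacity C = ρ c_p D = 1020 × 3940 × 139 = 5.59×10^8 J m⁻² K⁻¹.
Net heat input Q = F Δt = 57.0 × (7.58 weeks × 6.048×10^5 s/week) = 2.61×10^8 J/m².
ΔT = Q / C = 2.61×10^8 / 5.59×10^8 = 0.468 K.

0.468 K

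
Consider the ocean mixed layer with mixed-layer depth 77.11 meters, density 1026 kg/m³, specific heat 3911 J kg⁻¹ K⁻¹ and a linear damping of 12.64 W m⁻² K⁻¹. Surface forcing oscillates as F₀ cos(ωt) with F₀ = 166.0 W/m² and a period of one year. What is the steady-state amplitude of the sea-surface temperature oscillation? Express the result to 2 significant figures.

Areal heat capacity C = ρ c_p D = 1026 × 3911 × 77.11 = 3.09×10^8 J/(m²·K).
Angular frequency ω = 2π / T = 2π / 3.15×10^7 s = 1.99×10^-7 s⁻¹.
√((Cω)² + λ²) = √((61.6)² + 12.64²) = 62.9 W/(m²·K).
Amplitude A = F₀ / √((Cω)²+λ²) = 166.0 / 62.9 = 2.64 K.

2.6 K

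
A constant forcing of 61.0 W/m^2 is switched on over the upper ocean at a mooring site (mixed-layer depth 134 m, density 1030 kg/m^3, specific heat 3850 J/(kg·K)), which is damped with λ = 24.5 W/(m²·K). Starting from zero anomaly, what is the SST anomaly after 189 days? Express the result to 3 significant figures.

Areal heat capacity C = ρ c_p D = 1030 × 3850 × 134 = 5.31×10^8 J m⁻² K⁻¹.
τ = C / λ = 5.31×10^8 / 24.5 = 2.17×10^7 s.
Equilibrium anomaly ΔT_eq = F / λ = 61.0 / 24.5 = 2.49 K.
t = 189 days = 1.63×10^7 s, so t/τ = 0.753.
ΔT(t) = ΔT_eq (1 − e^(−t/τ)) = 2.49 × (1 − e^−0.753) = 1.32 K.

1.32 K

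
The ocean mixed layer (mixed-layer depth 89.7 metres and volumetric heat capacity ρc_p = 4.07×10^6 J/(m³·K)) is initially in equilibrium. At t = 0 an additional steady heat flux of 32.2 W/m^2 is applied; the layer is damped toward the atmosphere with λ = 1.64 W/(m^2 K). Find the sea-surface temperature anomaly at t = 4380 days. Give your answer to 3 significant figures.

Areal heat capacity C = ρc_p × D = 4.07×10^6 × 89.7 = 3.65×10^8 J/(m²·K).
τ = C / λ = 3.65×10^8 / 1.64 = 2.23×10^8 s.
Equilibrium anomaly ΔT_eq = F / λ = 32.2 / 1.64 = 19.6 K.
t = 4380 days = 3.78×10^8 s, so t/τ = 1.70.
ΔT(t) = ΔT_eq (1 − e^(−t/τ)) = 19.6 × (1 − e^−1.70) = 16.0 K.

16.0 K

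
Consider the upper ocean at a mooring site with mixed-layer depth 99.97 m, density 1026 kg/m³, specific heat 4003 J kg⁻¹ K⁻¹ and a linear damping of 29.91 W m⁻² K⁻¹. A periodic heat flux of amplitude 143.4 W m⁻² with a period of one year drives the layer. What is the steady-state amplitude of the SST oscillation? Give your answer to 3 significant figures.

1.65 K

Areal heat capacity C = ρ c_p D = 1026 × 4003 × 99.97 = 4.11×10^8 J/(m^2 K).
Angular frequency ω = 2π / T = 2π / 3.15×10^7 s = 1.99×10^-7 s⁻¹.
√((Cω)² + λ²) = √((81.8)² + 29.91²) = 87.1 W/(m²·K).
Amplitude A = F₀ / √((Cω)²+λ²) = 143.4 / 87.1 = 1.65 K.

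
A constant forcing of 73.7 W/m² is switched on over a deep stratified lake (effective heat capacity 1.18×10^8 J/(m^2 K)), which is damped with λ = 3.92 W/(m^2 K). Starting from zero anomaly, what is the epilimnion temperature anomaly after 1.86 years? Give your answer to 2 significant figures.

16 K

Areal heat capacity C = 1.18×10^8 J/(m^2 K) (given).
τ = C / λ = 1.18×10^8 / 3.92 = 3.01×10^7 s.
Equilibrium anomaly ΔT_eq = F / λ = 73.7 / 3.92 = 18.8 K.
t = 1.86 years = 5.87×10^7 s, so t/τ = 1.95.
ΔT(t) = ΔT_eq (1 − e^(−t/τ)) = 18.8 × (1 − e^−1.95) = 16.1 K.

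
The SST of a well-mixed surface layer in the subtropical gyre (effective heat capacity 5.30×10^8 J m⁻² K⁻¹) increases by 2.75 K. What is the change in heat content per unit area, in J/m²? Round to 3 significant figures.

1.46×10^9

Areal heat capacity C = 5.30×10^8 J m⁻² K⁻¹ (given).
ΔQ = C ΔT = 5.30×10^8 × 2.75 = 1.46×10^9 J/m².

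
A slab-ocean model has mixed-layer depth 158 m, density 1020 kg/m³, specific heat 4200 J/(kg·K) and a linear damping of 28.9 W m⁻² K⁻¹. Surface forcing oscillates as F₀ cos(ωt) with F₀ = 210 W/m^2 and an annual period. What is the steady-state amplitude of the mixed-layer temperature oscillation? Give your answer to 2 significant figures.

Areal heat capacity C = ρ c_p D = 1020 × 4200 × 158 = 6.77×10^8 J m⁻² K⁻¹.
Angular frequency ω = 2π / T = 2π / 3.15×10^7 s = 1.99×10^-7 s⁻¹.
√((Cω)² + λ²) = √((135)² + 28.9²) = 138 W/(m²·K).
Amplitude A = F₀ / √((Cω)²+λ²) = 210 / 138 = 1.52 K.

1.5 K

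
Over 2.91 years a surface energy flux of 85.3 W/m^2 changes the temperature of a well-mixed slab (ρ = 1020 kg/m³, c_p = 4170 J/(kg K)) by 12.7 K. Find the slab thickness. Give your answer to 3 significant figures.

145 m

Heat input Q = F Δt = 85.3 × 9.18×10^7 s = 7.83×10^9 J/m².
Required areal heat capacity C = Q / ΔT = 6.17×10^8 J/(m²·K).
Depth D = C / (ρ c_p) = 6.17×10^8 / (1020 × 4170) = 145 m.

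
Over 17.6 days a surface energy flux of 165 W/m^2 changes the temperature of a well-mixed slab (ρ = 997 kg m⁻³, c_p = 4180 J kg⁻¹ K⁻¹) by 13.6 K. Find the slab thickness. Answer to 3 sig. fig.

Heat input Q = F Δt = 165 × 1.52×10^6 s = 2.51×10^8 J/m².
Required areal heat capacity C = Q / ΔT = 1.84×10^7 J/(m²·K).
Depth D = C / (ρ c_p) = 1.84×10^7 / (997 × 4180) = 4.43 m.

4.43 m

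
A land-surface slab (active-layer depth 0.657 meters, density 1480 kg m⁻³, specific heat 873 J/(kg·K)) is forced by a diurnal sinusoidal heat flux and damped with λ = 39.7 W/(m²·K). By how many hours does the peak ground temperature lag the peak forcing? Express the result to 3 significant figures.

3.82 hours

Areal heat capacity C = ρ c_p D = 1480 × 873 × 0.657 = 8.49×10^5 J/(m^2 K).
ω = 2π / 86400 s = 7.27×10^-5 s⁻¹.
Phase lag φ = arctan(Cω/λ) = arctan(61.7/39.7) = 0.999 rad.
Time lag = φ / ω = 0.999 / 7.27×10^-5 = 13700 s = 3.82 hours.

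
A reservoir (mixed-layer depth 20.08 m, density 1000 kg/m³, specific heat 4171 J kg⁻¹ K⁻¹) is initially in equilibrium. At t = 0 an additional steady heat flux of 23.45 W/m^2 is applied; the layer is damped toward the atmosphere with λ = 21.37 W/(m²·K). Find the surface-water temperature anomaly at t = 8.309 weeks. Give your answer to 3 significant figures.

Areal heat capacity C = ρ c_p D = 1000 × 4171 × 20.08 = 8.38×10^7 J/(m^2 K).
τ = C / λ = 8.38×10^7 / 21.37 = 3.92×10^6 s.
Equilibrium anomaly ΔT_eq = F / λ = 23.45 / 21.37 = 1.10 K.
t = 8.309 weeks = 5.03×10^6 s, so t/τ = 1.28.
ΔT(t) = ΔT_eq (1 − e^(−t/τ)) = 1.10 × (1 − e^−1.28) = 0.793 K.

0.793 K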